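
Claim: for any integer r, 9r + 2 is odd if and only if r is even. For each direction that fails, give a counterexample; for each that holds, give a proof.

(→) This fails: r = 5 gives 9r + 2 = 47, which is odd, but 5 is odd, not even.

(←) This also fails: r = 0 is even, but 9r + 2 = 2 is even, not odd.

Both directions fail.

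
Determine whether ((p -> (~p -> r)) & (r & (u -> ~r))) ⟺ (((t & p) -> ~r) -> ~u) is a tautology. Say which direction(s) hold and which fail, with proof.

Only the forward direction holds.

(→) Assume the antecedent. If p is true, the antecedent forces (p = T, u = F, t = F, r = T) or (p = T, u = F, t = T, r = T), and ((t & p) -> ~r) -> ~u holds there. If p is false, the antecedent forces (p = F, u = F, t = F, r = T) or (p = F, u = F, t = T, r = T), and ((t & p) -> ~r) -> ~u holds there. Either way ((t & p) -> ~r) -> ~u holds.

(←) This fails. Under p = F, u = F, t = F, r = F, the left side is false but the right side is true.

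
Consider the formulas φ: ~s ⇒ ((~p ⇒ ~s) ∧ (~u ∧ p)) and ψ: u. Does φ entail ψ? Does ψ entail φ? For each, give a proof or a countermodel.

[⇒] This fails. Under p = T, u = F, s = F, the left side is true but the right side is false.

[⇐] This fails. Under p = F, u = T, s = F, the left side is false but the right side is true.

Neither direction holds.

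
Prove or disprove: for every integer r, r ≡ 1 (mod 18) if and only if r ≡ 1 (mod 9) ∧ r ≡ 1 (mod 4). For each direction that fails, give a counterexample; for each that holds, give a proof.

(⇒) fails; (⇐) holds.

Forward direction. This fails: r = 19 gives 19 ≡ 1 (mod 18) but 19 ≡ 3 (mod 4), so the conjunction on the right does not hold.

Converse. If r ≡ 1 (mod 9) and r ≡ 1 (mod 4), then by the Chinese remainder theorem r ≡ 1 (mod 36). Since 1 ≡ 1 (mod 18) and 18 ∣ 36, we get r ≡ 1 (mod 18).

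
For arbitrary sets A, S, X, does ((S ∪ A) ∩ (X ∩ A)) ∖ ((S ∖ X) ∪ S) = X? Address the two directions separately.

Forward inclusion. Let x ∈ ((S ∪ A) ∩ (X ∩ A)) ∖ ((S ∖ X) ∪ S). Then x ∈ A ∩ X and x ∉ S, from which x ∈ X.

Reverse inclusion. This inclusion fails. Take A = ∅, S = ∅, X = {1}; then 1 ∈ X but 1 ∉ ((S ∪ A) ∩ (X ∩ A)) ∖ ((S ∖ X) ∪ S).

(⊆) holds; (⊇) fails.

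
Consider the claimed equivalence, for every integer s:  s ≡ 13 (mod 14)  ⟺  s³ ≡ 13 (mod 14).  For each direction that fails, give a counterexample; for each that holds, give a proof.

Converse. This fails: take s = 3. Then 3³ = 27 ≡ 13 (mod 14), yet 3 ≡ 3 (mod 14), not 13.

Forward direction. Suppose s ≡ 13 (mod 14). Write s = 14j + 13. Then (14j + 13)³ = 2744j³ + 7644j² + 7098j + 2197 = 14(196j³ + 546j² + 507j + 156) + 13, so s³ ≡ 13 (mod 14).

Only the forward direction holds.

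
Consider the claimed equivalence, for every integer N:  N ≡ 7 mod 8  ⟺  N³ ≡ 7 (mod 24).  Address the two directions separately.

Not equivalent: only (⇐) holds.

Forward direction. This fails: take N = 15. Then 15 ≡ 7 (mod 8), but 15³ = 3375 ≡ 15 (mod 24), not 7.

Converse. The residues r modulo 24 with r³ ≡ 7 (mod 24) are exactly {7}, and each is ≡ 7 (mod 8).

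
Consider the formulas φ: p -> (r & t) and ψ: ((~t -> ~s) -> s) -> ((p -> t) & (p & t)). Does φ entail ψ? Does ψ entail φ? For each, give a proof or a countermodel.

(→) This fails. Under p = F, t = F, s = T, r = F, the left side is true but the right side is false.

(←) This fails. Under p = T, t = F, s = F, r = F, the left side is false but the right side is true.

Neither direction holds.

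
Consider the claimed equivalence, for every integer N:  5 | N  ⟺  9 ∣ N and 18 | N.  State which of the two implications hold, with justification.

(⇒) fails and (⇐) fails.

(⟹) This fails: take N = 5. Certainly 5 ∣ 5, but 9 ∤ 5.

(⟸) This fails: take N = 18. Both 9 ∣ 18 and 18 ∣ 18, yet 18 is not a multiple of 5 (since 18 = 3·5 + 3), so 5 ∤ 18.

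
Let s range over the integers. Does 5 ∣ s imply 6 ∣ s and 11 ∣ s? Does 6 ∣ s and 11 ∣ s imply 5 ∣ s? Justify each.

Neither implication holds.

Forward direction. This fails: take s = 5. Certainly 5 ∣ 5, but 6 ∤ 5.

Converse. This fails: take s = 66. Both 6 ∣ 66 and 11 ∣ 66, yet 66 is not a multiple of 5 (since 66 = 13·5 + 1), so 5 ∤ 66.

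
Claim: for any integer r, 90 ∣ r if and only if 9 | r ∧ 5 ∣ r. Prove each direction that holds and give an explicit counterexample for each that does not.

(⇒) If 90 ∣ r, write r = 90q. Since 90 = 10·9, r = 9·(10q), so 9 ∣ r; and since 90 = 18·5, r = 5·(18q), so 5 ∣ r.

(⇐) This fails: take r = 45. Both 9 ∣ 45 and 5 ∣ 45, yet 45 is not a multiple of 90 (since 45 = 0·90 + 45), so 90 ∤ 45.

The forward direction holds; the converse fails.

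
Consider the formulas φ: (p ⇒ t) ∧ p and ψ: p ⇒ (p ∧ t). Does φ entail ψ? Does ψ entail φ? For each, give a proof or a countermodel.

(⇒) holds; (⇐) fails.

(⟹) Assume the antecedent. If t is true, p ⇒ (p ∧ t) reduces to true regardless of the other variables. If t is false, the antecedent cannot hold. Either way p ⇒ (p ∧ t) holds.

(⟸) This fails. Under t = F, p = F, the left side is false but the right side is true.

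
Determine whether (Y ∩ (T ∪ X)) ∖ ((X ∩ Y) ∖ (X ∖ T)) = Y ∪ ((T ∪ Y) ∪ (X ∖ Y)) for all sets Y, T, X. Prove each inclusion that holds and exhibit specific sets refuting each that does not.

The sets are not equal: only the forward inclusion holds.

(⊆) Let x ∈ (Y ∩ (T ∪ X)) ∖ ((X ∩ Y) ∖ (X ∖ T)). Then either x ∈ Y ∩ T and x ∉ X; or x ∈ Y ∩ X and x ∉ T. In each case x ∈ Y ∪ ((T ∪ Y) ∪ (X ∖ Y)), so (Y ∩ (T ∪ X)) ∖ ((X ∩ Y) ∖ (X ∖ T)) ⊆ Y ∪ ((T ∪ Y) ∪ (X ∖ Y)).

(⊇) This inclusion fails. Take Y = {1}, T = ∅, X = ∅; then 1 ∈ Y ∪ ((T ∪ Y) ∪ (X ∖ Y)) but 1 ∉ (Y ∩ (T ∪ X)) ∖ ((X ∩ Y) ∖ (X ∖ T)).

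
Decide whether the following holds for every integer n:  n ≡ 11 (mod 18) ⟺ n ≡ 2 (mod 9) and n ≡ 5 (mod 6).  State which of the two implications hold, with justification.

(⇐) If n ≡ 2 (mod 9) and n ≡ 5 (mod 6), then by the Chinese remainder theorem n ≡ 11 (mod 18). This is exactly n ≡ 11 (mod 18).

(⇒) Suppose n ≡ 11 (mod 18); write n = 18j + 11. Since 9 ∣ 18, reducing mod 9 gives n ≡ 11 ≡ 2 (mod 9); since 6 ∣ 18, reducing mod 6 gives n ≡ 11 ≡ 5 (mod 6).

Both implications hold.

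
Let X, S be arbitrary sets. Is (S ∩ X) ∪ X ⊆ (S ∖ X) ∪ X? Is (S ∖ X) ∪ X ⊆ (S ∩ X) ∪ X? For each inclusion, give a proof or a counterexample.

Only the forward inclusion holds.

Reverse inclusion. This inclusion fails. Take X = ∅, S = {1}; then 1 ∈ (S ∖ X) ∪ X but 1 ∉ (S ∩ X) ∪ X.

Forward inclusion. Let x ∈ (S ∩ X) ∪ X. Then either x ∈ X and x ∉ S; or x ∈ X ∩ S. In each case x ∈ (S ∖ X) ∪ X, so (S ∩ X) ∪ X ⊆ (S ∖ X) ∪ X.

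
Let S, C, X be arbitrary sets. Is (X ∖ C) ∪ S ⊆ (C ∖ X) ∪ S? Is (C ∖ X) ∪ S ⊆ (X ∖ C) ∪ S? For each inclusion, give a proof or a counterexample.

(⊆) This inclusion fails. Take S = ∅, C = ∅, X = {1}; then 1 ∈ (X ∖ C) ∪ S but 1 ∉ (C ∖ X) ∪ S.

(⊇) This inclusion fails. Take S = ∅, C = {1}, X = ∅; then 1 ∈ (C ∖ X) ∪ S but 1 ∉ (X ∖ C) ∪ S.

(⊆) fails and (⊇) fails.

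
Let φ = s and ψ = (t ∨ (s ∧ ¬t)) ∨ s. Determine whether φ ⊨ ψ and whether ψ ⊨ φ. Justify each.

Forward direction. Assume the antecedent. If s is true, (t ∨ (s ∧ ¬t)) ∨ s reduces to true regardless of the other variables. If s is false, the antecedent cannot hold. Either way (t ∨ (s ∧ ¬t)) ∨ s holds.

Converse. This fails. Under s = F, t = T, the left side is false but the right side is true.

(⇒) holds; (⇐) fails.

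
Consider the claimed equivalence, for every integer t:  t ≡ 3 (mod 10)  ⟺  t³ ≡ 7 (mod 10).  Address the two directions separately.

[⇒] Suppose t ≡ 3 (mod 10). Write t = 10j + 3. Then (10j + 3)³ = 1000j³ + 900j² + 270j + 27 = 10(100j³ + 90j² + 27j + 2) + 7, so t³ ≡ 7 (mod 10).

[⇐] For the converse, argue contrapositively. If t ≢ 3 (mod 10), then t is congruent to one of 0, 1, 2, 4, 5, 6, 7, 8, 9 modulo 10, and these give t³ ≡ 0, 1, 8, 4, 5, 6, 3, 2, 9 respectively — never 7.

Both directions hold.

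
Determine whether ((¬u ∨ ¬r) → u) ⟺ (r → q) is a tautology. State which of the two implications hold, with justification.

(⇒) This fails. Under u = T, r = T, q = F, the left side is true but the right side is false.

(⇐) This fails. Under u = F, r = F, q = F, the left side is false but the right side is true.

Neither direction holds.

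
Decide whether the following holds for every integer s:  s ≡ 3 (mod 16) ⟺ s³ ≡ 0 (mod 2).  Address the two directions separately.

(⇒) This fails: take s = 3. Then 3 ≡ 3 (mod 16), but 3³ = 27 ≡ 1 (mod 2), not 0.

(⇐) This fails: take s = 0. Then 0³ = 0 ≡ 0 (mod 2), yet 0 ≡ 0 (mod 16), not 3.

Neither direction holds.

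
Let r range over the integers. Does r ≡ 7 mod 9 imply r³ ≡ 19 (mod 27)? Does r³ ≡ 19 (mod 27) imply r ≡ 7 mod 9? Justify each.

(⟹) Suppose r ≡ 7 (mod 9). Working modulo 27, r ∈ {7, 16, 25}; for each such r, r³ ≡ 19 (mod 27).

(⟸) Conversely, the residues r modulo 27 with r³ ≡ 19 (mod 27) are exactly {7, 16, 25}, and each is ≡ 7 (mod 9).

Both directions hold; the statement is true.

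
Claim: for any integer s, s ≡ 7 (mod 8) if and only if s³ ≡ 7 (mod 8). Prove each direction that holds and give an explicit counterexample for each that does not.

[⇒] Suppose s ≡ 7 (mod 8). Write s = 8j + 7. Then (8j + 7)³ = 512j³ + 1344j² + 1176j + 343 = 8(64j³ + 168j² + 147j + 42) + 7, so s³ ≡ 7 (mod 8).

[⇐] For the converse, argue contrapositively. If s ≢ 7 (mod 8), then s is congruent to one of 0, 1, 2, 3, 4, 5, 6 modulo 8, and these give s³ ≡ 0, 1, 0, 3, 0, 5, 0 respectively — never 7.

Both directions hold; the statement is true.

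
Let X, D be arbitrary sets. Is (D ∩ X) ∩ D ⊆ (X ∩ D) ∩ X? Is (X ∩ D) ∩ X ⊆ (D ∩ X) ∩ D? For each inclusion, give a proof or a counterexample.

Forward inclusion. Let x ∈ (D ∩ X) ∩ D. Then x ∈ X ∩ D, from which x ∈ (X ∩ D) ∩ X.

Reverse inclusion. Let x ∈ (X ∩ D) ∩ X. Then x ∈ X ∩ D, from which x ∈ (D ∩ X) ∩ D.

Both inclusions hold.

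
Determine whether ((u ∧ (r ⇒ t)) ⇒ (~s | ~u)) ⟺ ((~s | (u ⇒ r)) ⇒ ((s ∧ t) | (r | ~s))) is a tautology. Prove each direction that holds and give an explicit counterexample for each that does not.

Neither direction holds.

(⟹) This fails. Under s = T, u = F, r = F, t = F, the left side is true but the right side is false.

(⟸) This fails. Under s = T, u = T, r = F, t = F, the left side is false but the right side is true.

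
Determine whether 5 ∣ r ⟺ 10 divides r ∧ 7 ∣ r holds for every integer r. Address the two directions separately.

Forward direction. This fails: take r = 5. Certainly 5 ∣ 5, but 10 ∤ 5.

Converse. Suppose 10 ∣ r and 7 ∣ r. Any common multiple of 10 and 7 is a multiple of their lcm; here gcd(10, 7) = 1, so lcm(10, 7) = 10·7 = 70, so 70 ∣ r. Since 5 ∣ 70, it follows that 5 ∣ r.

(⇒) fails; (⇐) holds.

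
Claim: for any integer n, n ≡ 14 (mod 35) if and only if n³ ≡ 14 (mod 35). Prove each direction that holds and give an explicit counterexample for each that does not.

(→) Suppose n ≡ 14 (mod 35). Write n = 35j + 14. Then (35j + 14)³ = 42875j³ + 51450j² + 20580j + 2744 = 35(1225j³ + 1470j² + 588j + 78) + 14, so n³ ≡ 14 (mod 35).

(←) Conversely, suppose n³ ≡ 14 (mod 35). The only residue r in {0, …, 34} with r³ ≡ 14 (mod 35) is r = 14, so n ≡ 14 (mod 35).

Both directions hold.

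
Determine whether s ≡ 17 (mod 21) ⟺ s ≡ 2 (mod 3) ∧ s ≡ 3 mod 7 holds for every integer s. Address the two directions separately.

(⇒) Suppose s ≡ 17 (mod 21); write s = 21j + 17. Since 3 ∣ 21, reducing mod 3 gives s ≡ 17 ≡ 2 (mod 3); since 7 ∣ 21, reducing mod 7 gives s ≡ 17 ≡ 3 (mod 7).

(⇐) Conversely, if s ≡ 2 (mod 3) and s ≡ 3 (mod 7), then by the Chinese remainder theorem s ≡ 17 (mod 21). This is exactly s ≡ 17 (mod 21).

Equivalent; both directions hold.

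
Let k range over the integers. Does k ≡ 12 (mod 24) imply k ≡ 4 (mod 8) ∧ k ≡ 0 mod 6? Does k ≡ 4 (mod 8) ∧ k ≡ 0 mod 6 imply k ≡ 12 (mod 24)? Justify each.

(←) If k ≡ 4 (mod 8) and k ≡ 0 (mod 6), then by the Chinese remainder theorem k ≡ 12 (mod 24). This is exactly k ≡ 12 (mod 24).

(→) Suppose k ≡ 12 (mod 24); write k = 24j + 12. Since 8 ∣ 24, reducing mod 8 gives k ≡ 12 ≡ 4 (mod 8); since 6 ∣ 24, reducing mod 6 gives k ≡ 12 ≡ 0 (mod 6).

Both directions hold; the statement is true.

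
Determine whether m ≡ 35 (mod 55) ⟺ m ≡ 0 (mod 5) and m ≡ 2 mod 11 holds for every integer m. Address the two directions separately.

(⇒) Suppose m ≡ 35 (mod 55); write m = 55j + 35. Since 5 ∣ 55, reducing mod 5 gives m ≡ 35 ≡ 0 (mod 5); since 11 ∣ 55, reducing mod 11 gives m ≡ 35 ≡ 2 (mod 11).

(⇐) Conversely, if m ≡ 0 (mod 5) and m ≡ 2 (mod 11), then by the Chinese remainder theorem m ≡ 35 (mod 55). This is exactly m ≡ 35 (mod 55).

Both directions hold; the statement is true.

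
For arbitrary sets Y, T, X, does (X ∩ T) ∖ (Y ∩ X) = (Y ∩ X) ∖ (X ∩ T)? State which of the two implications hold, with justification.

(⟹) This inclusion fails. Take Y = ∅, T = {1}, X = {1}; then 1 ∈ (X ∩ T) ∖ (Y ∩ X) but 1 ∉ (Y ∩ X) ∖ (X ∩ T).

(⟸) This inclusion fails. Take Y = {1}, T = ∅, X = {1}; then 1 ∈ (Y ∩ X) ∖ (X ∩ T) but 1 ∉ (X ∩ T) ∖ (Y ∩ X).

Both inclusions fail.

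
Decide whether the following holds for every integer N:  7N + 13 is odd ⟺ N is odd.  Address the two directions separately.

[⇒] This fails: N = 0 gives 7N + 13 = 13, which is odd, but 0 is even, not odd.

[⇐] This also fails: N = 3 is odd, but 7N + 13 = 34 is even, not odd.

Neither implication holds.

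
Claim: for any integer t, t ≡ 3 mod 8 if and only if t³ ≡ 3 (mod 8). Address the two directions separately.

Both directions hold; the statement is true.

(⇐) Suppose t³ ≡ 3 (mod 8). The only residue r in {0, …, 7} with r³ ≡ 3 (mod 8) is r = 3, so t ≡ 3 (mod 8).

(⇒) Suppose t ≡ 3 mod 8. Write t = 8j + 3. Then (8j + 3)³ = 512j³ + 576j² + 216j + 27 = 8(64j³ + 72j² + 27j + 3) + 3, so t³ ≡ 3 (mod 8).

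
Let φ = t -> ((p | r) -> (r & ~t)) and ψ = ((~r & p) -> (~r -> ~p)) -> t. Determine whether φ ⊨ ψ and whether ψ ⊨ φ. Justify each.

[⇒] This fails. Under r = F, t = F, p = F, the left side is true but the right side is false.

[⇐] This fails. Under r = T, t = T, p = F, the left side is false but the right side is true.

(⇒) fails and (⇐) fails.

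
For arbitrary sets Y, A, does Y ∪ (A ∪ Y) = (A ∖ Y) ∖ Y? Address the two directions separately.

(⊇) Let x ∈ (A ∖ Y) ∖ Y. Then x ∈ A and x ∉ Y, from which x ∈ Y ∪ (A ∪ Y).

(⊆) This inclusion fails. Take Y = {1}, A = ∅; then 1 ∈ Y ∪ (A ∪ Y) but 1 ∉ (A ∖ Y) ∖ Y.

(⊆) fails; (⊇) holds.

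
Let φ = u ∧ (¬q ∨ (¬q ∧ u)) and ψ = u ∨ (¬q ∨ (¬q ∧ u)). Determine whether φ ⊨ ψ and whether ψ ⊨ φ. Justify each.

(⟸) This fails. Under u = F, q = F, the left side is false but the right side is true.

(⟹) Assume the antecedent. If u is true, u ∨ (¬q ∨ (¬q ∧ u)) reduces to true regardless of the other variables. If u is false, the antecedent cannot hold. Either way u ∨ (¬q ∨ (¬q ∧ u)) holds.

The forward direction holds; the converse fails.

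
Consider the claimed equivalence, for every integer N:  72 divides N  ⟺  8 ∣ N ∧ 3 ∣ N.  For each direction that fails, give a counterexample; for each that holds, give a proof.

(⇒) If 72 ∣ N, write N = 72q. Since 72 = 9·8, N = 8·(9q), so 8 ∣ N; and since 72 = 24·3, N = 3·(24q), so 3 ∣ N.

(⇐) This fails: take N = 24. Both 8 ∣ 24 and 3 ∣ 24, yet 24 is not a multiple of 72 (since 24 = 0·72 + 24), so 72 ∤ 24.

Only the forward direction holds.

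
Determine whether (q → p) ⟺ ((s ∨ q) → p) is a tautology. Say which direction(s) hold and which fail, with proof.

(⟹) This fails. Under s = T, q = F, p = F, the left side is true but the right side is false.

(⟸) Assume the antecedent. If q is true, the antecedent forces (s = F, q = T, p = T) or (s = T, q = T, p = T), and q → p holds there. If q is false, q → p reduces to true regardless of the other variables. Either way q → p holds.

Only the converse holds.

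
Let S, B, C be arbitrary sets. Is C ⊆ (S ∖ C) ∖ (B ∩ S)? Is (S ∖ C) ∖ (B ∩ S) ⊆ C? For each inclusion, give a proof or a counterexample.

(⊆) fails and (⊇) fails.

Forward inclusion. This inclusion fails. Take S = ∅, B = ∅, C = {1}; then 1 ∈ C but 1 ∉ (S ∖ C) ∖ (B ∩ S).

Reverse inclusion. This inclusion fails. Take S = {1}, B = ∅, C = ∅; then 1 ∈ (S ∖ C) ∖ (B ∩ S) but 1 ∉ C.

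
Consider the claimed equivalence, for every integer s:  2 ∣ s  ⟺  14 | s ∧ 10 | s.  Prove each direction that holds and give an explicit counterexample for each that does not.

Not equivalent: only (⇐) holds.

(⇒) This fails: take s = 2. Certainly 2 ∣ 2, but 14 ∤ 2.

(⇐) Suppose 14 ∣ s and 10 ∣ s. Any common multiple of 14 and 10 is a multiple of their lcm; here lcm(14, 10) = 14·10/gcd(14, 10) = 140/2 = 70, so 70 ∣ s. Since 2 ∣ 70, it follows that 2 ∣ s.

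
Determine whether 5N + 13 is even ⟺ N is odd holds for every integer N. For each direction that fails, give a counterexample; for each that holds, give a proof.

Both directions hold.

Converse. Suppose N is odd; write N = 2j + 1. Then 5N + 13 = 5·(2j + 1) + 13 = 2·5j + 18, which is even.

Forward direction. Suppose 5N + 13 is even. Since 5 is odd, 5N and N have the same parity, so 5N + 13 ≡ N + 13 (mod 2). As 13 is odd, 5N + 13 is even exactly when N is odd. Thus N is odd.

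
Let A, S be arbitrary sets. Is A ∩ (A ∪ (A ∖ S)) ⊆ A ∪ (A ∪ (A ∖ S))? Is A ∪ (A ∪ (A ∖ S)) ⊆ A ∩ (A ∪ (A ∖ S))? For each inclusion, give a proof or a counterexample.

Forward inclusion. Let x ∈ A ∩ (A ∪ (A ∖ S)). Then either x ∈ A and x ∉ S; or x ∈ A ∩ S. In each case x ∈ A ∪ (A ∪ (A ∖ S)), so A ∩ (A ∪ (A ∖ S)) ⊆ A ∪ (A ∪ (A ∖ S)).

Reverse inclusion. Let x ∈ A ∪ (A ∪ (A ∖ S)). Then either x ∈ A and x ∉ S; or x ∈ A ∩ S. In each case x ∈ A ∩ (A ∪ (A ∖ S)), so A ∪ (A ∪ (A ∖ S)) ⊆ A ∩ (A ∪ (A ∖ S)).

The two sets are equal.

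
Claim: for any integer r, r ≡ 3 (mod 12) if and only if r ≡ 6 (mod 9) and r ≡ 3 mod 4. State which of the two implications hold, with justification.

(⟹) This fails: r = 27 gives 27 ≡ 3 (mod 12) but 27 ≡ 0 (mod 9), so the conjunction on the right does not hold.

(⟸) Conversely, if r ≡ 6 (mod 9) and r ≡ 3 (mod 4), then by the Chinese remainder theorem r ≡ 15 (mod 36). Since 15 ≡ 3 (mod 12) and 12 ∣ 36, we get r ≡ 3 (mod 12).

Not equivalent: only (⇐) holds.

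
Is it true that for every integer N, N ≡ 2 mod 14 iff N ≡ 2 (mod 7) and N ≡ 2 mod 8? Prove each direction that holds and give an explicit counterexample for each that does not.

Forward direction. This fails: N = 16 gives 16 ≡ 2 (mod 14) but 16 ≡ 0 (mod 8), so the conjunction on the right does not hold.

Converse. If N ≡ 2 (mod 7) and N ≡ 2 (mod 8), then by the Chinese remainder theorem N ≡ 2 (mod 56). Since 2 ≡ 2 (mod 14) and 14 ∣ 56, we get N ≡ 2 (mod 14).

The forward direction fails; the converse holds.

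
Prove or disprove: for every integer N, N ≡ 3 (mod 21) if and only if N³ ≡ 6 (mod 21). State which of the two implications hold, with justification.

Only the forward direction holds.

(⇐) This fails: take N = 6. Then 6³ = 216 ≡ 6 (mod 21), yet 6 ≡ 6 (mod 21), not 3.

(⇒) Suppose N ≡ 3 (mod 21). Write N = 21j + 3. Then (21j + 3)³ = 9261j³ + 3969j² + 567j + 27 = 21(441j³ + 189j² + 27j + 1) + 6, so N³ ≡ 6 (mod 21).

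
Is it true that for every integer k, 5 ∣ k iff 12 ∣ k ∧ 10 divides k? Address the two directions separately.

Not equivalent: only (⇐) holds.

(⇐) Suppose 12 ∣ k and 10 ∣ k. Any common multiple of 12 and 10 is a multiple of their lcm; here lcm(12, 10) = 12·10/gcd(12, 10) = 120/2 = 60, so 60 ∣ k. Since 5 ∣ 60, it follows that 5 ∣ k.

(⇒) This fails: take k = 5. Certainly 5 ∣ 5, but 12 ∤ 5.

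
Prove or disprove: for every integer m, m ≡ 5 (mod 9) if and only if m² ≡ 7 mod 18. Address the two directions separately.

Neither implication holds.

[⇒] This fails: take m = 14. Then 14 ≡ 5 (mod 9), but 14² = 196 ≡ 16 (mod 18), not 7.

[⇐] This fails: take m = 13. Then 13² = 169 ≡ 7 (mod 18), yet 13 ≡ 4 (mod 9), not 5.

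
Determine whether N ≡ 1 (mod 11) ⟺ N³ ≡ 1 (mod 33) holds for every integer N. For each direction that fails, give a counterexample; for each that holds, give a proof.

(⟸) The residues r modulo 33 with r³ ≡ 1 (mod 33) are exactly {1}, and each is ≡ 1 (mod 11).

(⟹) This fails: take N = 12. Then 12 ≡ 1 (mod 11), but 12³ = 1728 ≡ 12 (mod 33), not 1.

(⇒) fails; (⇐) holds.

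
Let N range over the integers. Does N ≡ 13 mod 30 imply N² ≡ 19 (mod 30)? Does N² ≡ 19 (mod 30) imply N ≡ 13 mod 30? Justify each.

Only the forward direction holds.

(→) Suppose N ≡ 13 mod 30. Write N = 30j + 13. Then (30j + 13)² = 900j² + 780j + 169 = 30(30j² + 26j + 5) + 19, so N² ≡ 19 (mod 30).

(←) This fails: take N = 7. Then 7² = 49 ≡ 19 (mod 30), yet 7 ≡ 7 (mod 30), not 13.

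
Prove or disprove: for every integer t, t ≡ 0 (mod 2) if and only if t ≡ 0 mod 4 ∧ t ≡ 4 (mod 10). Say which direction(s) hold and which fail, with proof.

(←) If t ≡ 0 (mod 4) and t ≡ 4 (mod 10), then by the Chinese remainder theorem t ≡ 4 (mod 20). Since 4 ≡ 0 (mod 2) and 2 ∣ 20, we get t ≡ 0 (mod 2).

(→) This fails: t = 0 gives 0 ≡ 0 (mod 2) but 0 ≡ 0 (mod 10), so the conjunction on the right does not hold.

Not equivalent: only (⇐) holds.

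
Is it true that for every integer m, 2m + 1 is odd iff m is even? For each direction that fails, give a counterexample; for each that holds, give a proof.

(→) This fails: take m = 7. Then 2m + 1 = 15, which is odd, yet m = 7 is odd, not even.

(←) Suppose m is even. Since 2 is even, 2m is even for every m, so 2m + 1 has the same parity as 1, which is odd. Hence 2m + 1 is odd.

Only the converse holds.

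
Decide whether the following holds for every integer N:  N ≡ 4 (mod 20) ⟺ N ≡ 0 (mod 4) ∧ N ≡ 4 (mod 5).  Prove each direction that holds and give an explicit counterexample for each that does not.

(→) Suppose N ≡ 4 (mod 20); write N = 20j + 4. Since 4 ∣ 20, reducing mod 4 gives N ≡ 4 ≡ 0 (mod 4); since 5 ∣ 20, reducing mod 5 gives N ≡ 4 (mod 5).

(←) Conversely, if N ≡ 0 (mod 4) and N ≡ 4 (mod 5), then by the Chinese remainder theorem N ≡ 4 (mod 20). This is exactly N ≡ 4 (mod 20).

Both directions hold.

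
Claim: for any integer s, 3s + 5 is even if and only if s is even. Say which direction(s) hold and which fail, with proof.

(⇒) This fails: s = 1 gives 3s + 5 = 8, which is even, but 1 is odd, not even.

(⇐) This also fails: s = 0 is even, but 3s + 5 = 5 is odd, not even.

Neither implication holds.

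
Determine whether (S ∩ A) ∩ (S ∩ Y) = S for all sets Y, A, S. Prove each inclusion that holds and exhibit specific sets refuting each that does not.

(⟸) This inclusion fails. Take Y = ∅, A = ∅, S = {1}; then 1 ∈ S but 1 ∉ (S ∩ A) ∩ (S ∩ Y).

(⟹) Let x ∈ (S ∩ A) ∩ (S ∩ Y). Then x ∈ Y ∩ A ∩ S, from which x ∈ S.

(⊆) holds; (⊇) fails.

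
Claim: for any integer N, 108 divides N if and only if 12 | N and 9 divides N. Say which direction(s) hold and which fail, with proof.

(⇒) If 108 ∣ N, write N = 108q. Since 108 = 9·12, N = 12·(9q), so 12 ∣ N; and since 108 = 12·9, N = 9·(12q), so 9 ∣ N.

(⇐) This fails: take N = 36. Both 12 ∣ 36 and 9 ∣ 36, yet 36 is not a multiple of 108 (since 36 = 0·108 + 36), so 108 ∤ 36.

Not equivalent: only (⇒) holds.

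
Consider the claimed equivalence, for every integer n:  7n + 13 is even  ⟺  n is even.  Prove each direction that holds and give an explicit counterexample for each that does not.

[⇒] This fails: n = 1 gives 7n + 13 = 20, which is even, but 1 is odd, not even.

[⇐] This also fails: n = 6 is even, but 7n + 13 = 55 is odd, not even.

Neither implication holds.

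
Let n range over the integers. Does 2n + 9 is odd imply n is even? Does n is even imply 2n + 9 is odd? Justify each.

The forward direction fails; the converse holds.

(←) Suppose n is even. Since 2 is even, 2n is even for every n, so 2n + 9 has the same parity as 9, which is odd. Hence 2n + 9 is odd.

(→) This fails: take n = 5. Then 2n + 9 = 19, which is odd, yet n = 5 is odd, not even.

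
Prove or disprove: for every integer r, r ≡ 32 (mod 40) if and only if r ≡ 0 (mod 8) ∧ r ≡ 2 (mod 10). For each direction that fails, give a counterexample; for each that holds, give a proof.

Converse. If r ≡ 0 (mod 8) and r ≡ 2 (mod 10), then by the Chinese remainder theorem r ≡ 32 (mod 40). This is exactly r ≡ 32 (mod 40).

Forward direction. Suppose r ≡ 32 (mod 40); write r = 40j + 32. Since 8 ∣ 40, reducing mod 8 gives r ≡ 32 ≡ 0 (mod 8); since 10 ∣ 40, reducing mod 10 gives r ≡ 32 ≡ 2 (mod 10).

Both implications hold.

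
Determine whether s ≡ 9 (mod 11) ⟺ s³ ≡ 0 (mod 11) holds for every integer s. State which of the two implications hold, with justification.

Forward direction. This fails: take s = 9. Then 9 ≡ 9 (mod 11), but 9³ = 729 ≡ 3 (mod 11), not 0.

Converse. This fails: take s = 0. Then 0³ = 0 ≡ 0 (mod 11), yet 0 ≡ 0 (mod 11), not 9.

Neither implication holds.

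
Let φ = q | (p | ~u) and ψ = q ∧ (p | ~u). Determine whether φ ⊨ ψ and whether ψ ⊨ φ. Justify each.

(⇐) Assume the antecedent. If q is true, q | (p | ~u) reduces to true regardless of the other variables. If q is false, the antecedent cannot hold. Either way q | (p | ~u) holds.

(⇒) This fails. Under q = F, p = F, u = F, the left side is true but the right side is false.

The forward direction fails; the converse holds.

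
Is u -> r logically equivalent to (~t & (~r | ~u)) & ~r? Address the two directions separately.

Forward direction. This fails. Under u = F, r = T, t = F, the left side is true but the right side is false.

Converse. This fails. Under u = T, r = F, t = F, the left side is false but the right side is true.

Neither implication holds.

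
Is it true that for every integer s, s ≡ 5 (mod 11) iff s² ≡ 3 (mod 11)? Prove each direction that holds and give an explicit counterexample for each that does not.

Only the forward direction holds.

(⟹) Suppose s ≡ 5 (mod 11). Write s = 11j + 5. Then (11j + 5)² = 121j² + 110j + 25 = 11(11j² + 10j + 2) + 3, so s² ≡ 3 (mod 11).

(⟸) This fails: take s = 6. Then 6² = 36 ≡ 3 (mod 11), yet 6 ≡ 6 (mod 11), not 5.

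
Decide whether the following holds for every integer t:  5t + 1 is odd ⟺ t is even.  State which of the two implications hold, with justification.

[⇒] Suppose 5t + 1 is odd. Since 5 is odd, 5t and t have the same parity, so 5t + 1 ≡ t + 1 (mod 2). As 1 is odd, 5t + 1 is odd exactly when t is even. Thus t is even.

[⇐] Conversely, suppose t is even; write t = 2j. Then 5t + 1 = 5·(2j) + 1 = 2·5j + 1, which is odd.

Both directions hold; the statement is true.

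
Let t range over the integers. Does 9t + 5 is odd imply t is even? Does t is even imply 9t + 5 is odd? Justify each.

(←) Suppose t is even; write t = 2j. Then 9t + 5 = 9·(2j) + 5 = 2·9j + 5, which is odd.

(→) Suppose 9t + 5 is odd. Since 9 is odd, 9t and t have the same parity, so 9t + 5 ≡ t + 5 (mod 2). As 5 is odd, 9t + 5 is odd exactly when t is even. Thus t is even.

Both directions hold; the statement is true.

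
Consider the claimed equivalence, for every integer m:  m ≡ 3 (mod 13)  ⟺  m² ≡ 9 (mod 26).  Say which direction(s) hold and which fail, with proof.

Both directions fail.

Forward direction. This fails: take m = 16. Then 16 ≡ 3 (mod 13), but 16² = 256 ≡ 22 (mod 26), not 9.

Converse. This fails: take m = 23. Then 23² = 529 ≡ 9 (mod 26), yet 23 ≡ 10 (mod 13), not 3.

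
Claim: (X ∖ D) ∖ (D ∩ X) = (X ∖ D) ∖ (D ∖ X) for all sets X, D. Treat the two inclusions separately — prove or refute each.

Forward inclusion. Let x ∈ (X ∖ D) ∖ (D ∩ X). Then x ∈ X and x ∉ D, from which x ∈ (X ∖ D) ∖ (D ∖ X).

Reverse inclusion. Let x ∈ (X ∖ D) ∖ (D ∖ X). Then x ∈ X and x ∉ D, from which x ∈ (X ∖ D) ∖ (D ∩ X).

Both inclusions hold.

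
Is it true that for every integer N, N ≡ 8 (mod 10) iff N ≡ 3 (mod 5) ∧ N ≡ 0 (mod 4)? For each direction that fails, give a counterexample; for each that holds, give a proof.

(→) This fails: N = 18 gives 18 ≡ 8 (mod 10) but 18 ≡ 2 (mod 4), so the conjunction on the right does not hold.

(←) Conversely, if N ≡ 3 (mod 5) and N ≡ 0 (mod 4), then by the Chinese remainder theorem N ≡ 8 (mod 20). Since 8 ≡ 8 (mod 10) and 10 ∣ 20, we get N ≡ 8 (mod 10).

Only the converse holds.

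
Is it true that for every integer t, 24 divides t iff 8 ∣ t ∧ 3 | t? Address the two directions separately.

Both directions hold.

Converse. Suppose 8 ∣ t and 3 ∣ t. Any common multiple of 8 and 3 is a multiple of their lcm; here gcd(8, 3) = 1, so lcm(8, 3) = 8·3 = 24, so 24 ∣ t.

Forward direction. If 24 ∣ t, write t = 24q. Since 24 = 3·8, t = 8·(3q), so 8 ∣ t; and since 24 = 8·3, t = 3·(8q), so 3 ∣ t.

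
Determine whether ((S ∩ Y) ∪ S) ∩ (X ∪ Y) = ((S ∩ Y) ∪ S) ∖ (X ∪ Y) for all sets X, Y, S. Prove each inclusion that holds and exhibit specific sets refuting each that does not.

Forward inclusion. This inclusion fails. Take X = {1}, Y = ∅, S = {1}; then 1 ∈ ((S ∩ Y) ∪ S) ∩ (X ∪ Y) but 1 ∉ ((S ∩ Y) ∪ S) ∖ (X ∪ Y).

Reverse inclusion. This inclusion fails. Take X = ∅, Y = ∅, S = {1}; then 1 ∈ ((S ∩ Y) ∪ S) ∖ (X ∪ Y) but 1 ∉ ((S ∩ Y) ∪ S) ∩ (X ∪ Y).

(⊆) fails and (⊇) fails.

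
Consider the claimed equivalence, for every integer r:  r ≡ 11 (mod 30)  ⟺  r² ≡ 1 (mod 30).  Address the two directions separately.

Only the forward implication holds.

[⇒] Suppose r ≡ 11 (mod 30). Write r = 30j + 11. Then (30j + 11)² = 900j² + 660j + 121 = 30(30j² + 22j + 4) + 1, so r² ≡ 1 (mod 30).

[⇐] This fails: take r = 1. Then 1² = 1 ≡ 1 (mod 30), yet 1 ≡ 1 (mod 30), not 11.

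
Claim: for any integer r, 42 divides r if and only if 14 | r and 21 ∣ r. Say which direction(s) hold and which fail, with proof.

Both implications hold.

(⇒) If 42 ∣ r, write r = 42q. Since 42 = 3·14, r = 14·(3q), so 14 ∣ r; and since 42 = 2·21, r = 21·(2q), so 21 ∣ r.

(⇐) Suppose 14 ∣ r and 21 ∣ r. Any common multiple of 14 and 21 is a multiple of their lcm; here lcm(14, 21) = 14·21/gcd(14, 21) = 294/7 = 42, so 42 ∣ r.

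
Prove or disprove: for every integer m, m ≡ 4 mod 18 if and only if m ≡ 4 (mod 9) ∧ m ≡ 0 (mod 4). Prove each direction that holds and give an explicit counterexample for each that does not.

(⇒) fails; (⇐) holds.

Forward direction. This fails: m = 22 gives 22 ≡ 4 (mod 18) but 22 ≡ 2 (mod 4), so the conjunction on the right does not hold.

Converse. If m ≡ 4 (mod 9) and m ≡ 0 (mod 4), then by the Chinese remainder theorem m ≡ 4 (mod 36). Since 4 ≡ 4 (mod 18) and 18 ∣ 36, we get m ≡ 4 (mod 18).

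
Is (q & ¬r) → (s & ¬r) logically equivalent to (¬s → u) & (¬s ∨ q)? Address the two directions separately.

(⟹) This fails. Under r = F, q = F, s = F, u = F, the left side is true but the right side is false.

(⟸) This fails. Under r = F, q = T, s = F, u = T, the left side is false but the right side is true.

Both directions fail.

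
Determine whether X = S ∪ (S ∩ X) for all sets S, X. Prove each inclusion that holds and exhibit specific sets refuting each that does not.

Neither inclusion holds.

(⟹) This inclusion fails. Take S = ∅, X = {1}; then 1 ∈ X but 1 ∉ S ∪ (S ∩ X).

(⟸) This inclusion fails. Take S = {1}, X = ∅; then 1 ∈ S ∪ (S ∩ X) but 1 ∉ X.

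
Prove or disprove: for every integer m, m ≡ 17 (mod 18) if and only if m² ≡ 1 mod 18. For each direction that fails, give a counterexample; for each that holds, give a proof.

Converse. This fails: take m = 1. Then 1² = 1 ≡ 1 (mod 18), yet 1 ≡ 1 (mod 18), not 17.

Forward direction. Suppose m ≡ 17 (mod 18). Write m = 18j + 17. Then (18j + 17)² = 324j² + 612j + 289 = 18(18j² + 34j + 16) + 1, so m² ≡ 1 (mod 18).

(⇒) holds; (⇐) fails.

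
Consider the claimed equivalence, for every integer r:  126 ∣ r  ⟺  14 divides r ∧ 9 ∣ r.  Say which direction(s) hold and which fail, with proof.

(→) If 126 ∣ r, write r = 126q. Since 126 = 9·14, r = 14·(9q), so 14 ∣ r; and since 126 = 14·9, r = 9·(14q), so 9 ∣ r.

(←) Suppose 14 ∣ r and 9 ∣ r. Any common multiple of 14 and 9 is a multiple of their lcm; here gcd(14, 9) = 1, so lcm(14, 9) = 14·9 = 126, so 126 ∣ r.

Equivalent; both directions hold.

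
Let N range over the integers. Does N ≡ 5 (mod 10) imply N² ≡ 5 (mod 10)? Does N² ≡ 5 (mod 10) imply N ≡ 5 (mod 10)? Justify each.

(⇐) Suppose N² ≡ 5 (mod 10). The only residue r in {0, …, 9} with r² ≡ 5 (mod 10) is r = 5, so N ≡ 5 (mod 10).

(⇒) Suppose N ≡ 5 (mod 10). Write N = 10j + 5. Then (10j + 5)² = 100j² + 100j + 25 = 10(10j² + 10j + 2) + 5, so N² ≡ 5 (mod 10).

Both directions hold; the statement is true.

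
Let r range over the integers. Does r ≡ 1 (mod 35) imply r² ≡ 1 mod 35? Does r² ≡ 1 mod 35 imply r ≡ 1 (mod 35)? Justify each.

(⇒) holds; (⇐) fails.

Forward direction. Suppose r ≡ 1 (mod 35). Write r = 35j + 1. Then (35j + 1)² = 1225j² + 70j + 1 = 35(35j² + 2j) + 1, so r² ≡ 1 (mod 35).

Converse. This fails: take r = 6. Then 6² = 36 ≡ 1 (mod 35), yet 6 ≡ 6 (mod 35), not 1.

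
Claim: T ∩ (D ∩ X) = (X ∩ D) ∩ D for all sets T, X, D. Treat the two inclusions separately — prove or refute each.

The sets are not equal: only the forward inclusion holds.

Reverse inclusion. This inclusion fails. Take T = ∅, X = {1}, D = {1}; then 1 ∈ (X ∩ D) ∩ D but 1 ∉ T ∩ (D ∩ X).

Forward inclusion. Let x ∈ T ∩ (D ∩ X). Then x ∈ T ∩ X ∩ D, from which x ∈ (X ∩ D) ∩ D.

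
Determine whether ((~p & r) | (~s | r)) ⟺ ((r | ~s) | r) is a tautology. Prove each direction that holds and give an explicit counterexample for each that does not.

[⇒] Assume the antecedent. If r is true, (r | ~s) | r reduces to true regardless of the other variables. If r is false, the antecedent forces (r = F, p = F, s = F) or (r = F, p = T, s = F), and (r | ~s) | r holds there. Either way (r | ~s) | r holds.

[⇐] Assume the antecedent. If r is true, (~p & r) | (~s | r) reduces to true regardless of the other variables. If r is false, the antecedent forces (r = F, p = F, s = F) or (r = F, p = T, s = F), and (~p & r) | (~s | r) holds there. Either way (~p & r) | (~s | r) holds.

Both implications hold.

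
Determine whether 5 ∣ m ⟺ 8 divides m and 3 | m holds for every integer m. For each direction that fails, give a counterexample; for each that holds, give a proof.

Neither direction holds.

(→) This fails: take m = 5. Certainly 5 ∣ 5, but 8 ∤ 5.

(←) This fails: take m = 24. Both 8 ∣ 24 and 3 ∣ 24, yet 24 is not a multiple of 5 (since 24 = 4·5 + 4), so 5 ∤ 24.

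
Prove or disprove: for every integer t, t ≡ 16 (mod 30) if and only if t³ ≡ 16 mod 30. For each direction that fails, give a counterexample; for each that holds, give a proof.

Forward direction. Suppose t ≡ 16 (mod 30). Write t = 30j + 16. Then (30j + 16)³ = 27000j³ + 43200j² + 23040j + 4096 = 30(900j³ + 1440j² + 768j + 136) + 16, so t³ ≡ 16 (mod 30).

Converse. Suppose t³ ≡ 16 (mod 30). The only residue r in {0, …, 29} with r³ ≡ 16 (mod 30) is r = 16, so t ≡ 16 (mod 30).

Equivalent; both directions hold.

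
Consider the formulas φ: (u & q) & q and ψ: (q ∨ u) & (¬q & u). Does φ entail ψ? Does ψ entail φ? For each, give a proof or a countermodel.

Forward direction. This fails. Under u = T, q = T, the left side is true but the right side is false.

Converse. This fails. Under u = T, q = F, the left side is false but the right side is true.

Neither direction holds.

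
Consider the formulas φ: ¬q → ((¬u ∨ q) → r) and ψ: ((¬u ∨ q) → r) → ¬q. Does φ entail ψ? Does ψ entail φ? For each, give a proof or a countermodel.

(⇒) fails and (⇐) fails.

[⇒] This fails. Under r = T, u = F, q = T, the left side is true but the right side is false.

[⇐] This fails. Under r = F, u = F, q = F, the left side is false but the right side is true.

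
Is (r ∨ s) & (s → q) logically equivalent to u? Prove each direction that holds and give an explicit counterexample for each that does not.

(⇒) fails and (⇐) fails.

(→) This fails. Under q = F, r = T, s = F, u = F, the left side is true but the right side is false.

(←) This fails. Under q = F, r = F, s = F, u = T, the left side is false but the right side is true.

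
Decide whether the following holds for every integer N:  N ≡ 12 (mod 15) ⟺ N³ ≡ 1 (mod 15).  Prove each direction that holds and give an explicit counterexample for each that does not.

Neither direction holds.

(⇒) This fails: take N = 12. Then 12 ≡ 12 (mod 15), but 12³ = 1728 ≡ 3 (mod 15), not 1.

(⇐) This fails: take N = 1. Then 1³ = 1 ≡ 1 (mod 15), yet 1 ≡ 1 (mod 15), not 12.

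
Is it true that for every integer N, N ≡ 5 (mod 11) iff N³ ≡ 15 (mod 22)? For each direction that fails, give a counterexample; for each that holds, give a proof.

[⇒] This fails: take N = 16. Then 16 ≡ 5 (mod 11), but 16³ = 4096 ≡ 4 (mod 22), not 15.

[⇐] Conversely, the residues r modulo 22 with r³ ≡ 15 (mod 22) are exactly {5}, and each is ≡ 5 (mod 11).

(⇒) fails; (⇐) holds.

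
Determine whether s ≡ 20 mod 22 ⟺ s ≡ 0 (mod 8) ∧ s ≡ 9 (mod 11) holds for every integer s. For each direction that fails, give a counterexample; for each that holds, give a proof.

(⟹) This fails: s = 42 gives 42 ≡ 20 (mod 22) but 42 ≡ 2 (mod 8), so the conjunction on the right does not hold.

(⟸) Conversely, if s ≡ 0 (mod 8) and s ≡ 9 (mod 11), then by the Chinese remainder theorem s ≡ 64 (mod 88). Since 64 ≡ 20 (mod 22) and 22 ∣ 88, we get s ≡ 20 (mod 22).

The forward direction fails; the converse holds.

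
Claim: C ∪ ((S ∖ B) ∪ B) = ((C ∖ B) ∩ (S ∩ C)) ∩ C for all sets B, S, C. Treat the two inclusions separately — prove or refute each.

Only the reverse inclusion holds.

Forward inclusion. This inclusion fails. Take B = {1}, S = ∅, C = ∅; then 1 ∈ C ∪ ((S ∖ B) ∪ B) but 1 ∉ ((C ∖ B) ∩ (S ∩ C)) ∩ C.

Reverse inclusion. Let x ∈ ((C ∖ B) ∩ (S ∩ C)) ∩ C. Then x ∈ S ∩ C and x ∉ B, from which x ∈ C ∪ ((S ∖ B) ∪ B).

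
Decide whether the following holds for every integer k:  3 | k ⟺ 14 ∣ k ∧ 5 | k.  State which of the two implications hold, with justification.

(⟹) This fails: take k = 3. Certainly 3 ∣ 3, but 14 ∤ 3.

(⟸) This fails: take k = 70. Both 14 ∣ 70 and 5 ∣ 70, yet 70 is not a multiple of 3 (since 70 = 23·3 + 1), so 3 ∤ 70.

(⇒) fails and (⇐) fails.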